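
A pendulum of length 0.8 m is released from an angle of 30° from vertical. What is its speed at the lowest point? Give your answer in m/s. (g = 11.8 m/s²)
h = L(1 − cosθ) = 0.8(1 − cos30°) = 0.10718 m
v = √(2gh) = √(2·11.8·0.10718) = 1.59 m/s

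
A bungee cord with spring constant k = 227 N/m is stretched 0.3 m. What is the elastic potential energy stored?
PE = ½kx² = ½(227)(0.3)² = 10.22 J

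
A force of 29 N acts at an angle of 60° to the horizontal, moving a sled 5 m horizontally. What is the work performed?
W = F·d·cosθ = (29)(5)cos(60°) = 72.5 J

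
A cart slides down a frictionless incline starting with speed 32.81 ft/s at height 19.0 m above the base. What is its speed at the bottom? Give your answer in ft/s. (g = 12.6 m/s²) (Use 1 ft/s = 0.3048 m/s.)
Convert to SI: v₀ = 10.0005 m/s, h = 19.0 m
½mv₀² + mgh = ½mv² ⇒ v = √(v₀² + 2gh) = √(10.0005² + 2·12.6·19.0) = 24.0585 m/s = 78.93 ft/s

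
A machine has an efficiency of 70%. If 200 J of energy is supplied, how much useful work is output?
W_out = η·W_in = 0.7·200 = 140.0 J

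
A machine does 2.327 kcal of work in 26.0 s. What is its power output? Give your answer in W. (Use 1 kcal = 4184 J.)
Convert to SI: W = 9736.17 J, t = 26.0 s
P = W/t = 9736.17/26.0 = 374.5 W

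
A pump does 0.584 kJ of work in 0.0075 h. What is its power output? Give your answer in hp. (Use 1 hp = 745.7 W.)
Convert to SI: W = 584.0 J, t = 27.0 s
P = W/t = 584.0/27.0 = 21.6296 W = 0.02901 hp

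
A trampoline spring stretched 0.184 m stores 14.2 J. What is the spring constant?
k = 2·PE/x² = 2·14.2/(0.184)² = 838.8 N/m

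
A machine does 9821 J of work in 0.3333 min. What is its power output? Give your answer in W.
Convert to SI: W = 9821.0 J, t = 19.998 s
P = W/t = 9821.0/19.998 = 491.1 W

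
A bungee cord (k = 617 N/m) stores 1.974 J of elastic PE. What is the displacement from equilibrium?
x = √(2·PE/k) = √(2·1.974/617) = 0.07999 m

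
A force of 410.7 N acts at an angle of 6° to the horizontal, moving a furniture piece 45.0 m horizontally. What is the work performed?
W = F·d·cosθ = (410.7)(45.0)cos(6°) = 18380 J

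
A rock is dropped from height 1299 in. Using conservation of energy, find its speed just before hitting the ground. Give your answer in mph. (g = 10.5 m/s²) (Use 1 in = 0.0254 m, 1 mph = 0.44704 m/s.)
Convert to SI: h = 32.9946 m
mgh = ½mv² ⇒ v = √(2gh) = √(2·10.5·32.9946) = 26.3227 m/s = 58.88 mph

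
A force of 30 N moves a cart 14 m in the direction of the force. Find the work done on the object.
W = F·d = (30)(14) = 420.0 J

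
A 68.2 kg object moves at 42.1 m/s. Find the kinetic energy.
KE = ½mv² = ½(68.2)(42.1)² = 60440 J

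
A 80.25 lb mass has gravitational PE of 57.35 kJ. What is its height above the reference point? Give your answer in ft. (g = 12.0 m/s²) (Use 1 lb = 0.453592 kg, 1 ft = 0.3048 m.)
Convert to SI: m = 36.4008 kg, PE = 57350.0 J
h = PE/(mg) = 57350.0/(36.4008·12.0) = 131.293 m = 430.8 ft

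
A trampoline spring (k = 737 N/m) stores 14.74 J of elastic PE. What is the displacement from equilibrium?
x = √(2·PE/k) = √(2·14.74/737) = 0.2 m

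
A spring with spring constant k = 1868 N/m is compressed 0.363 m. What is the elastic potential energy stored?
PE = ½kx² = ½(1868)(0.363)² = 123.1 J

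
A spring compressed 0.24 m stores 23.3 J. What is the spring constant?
k = 2·PE/x² = 2·23.3/(0.24)² = 809.0 N/m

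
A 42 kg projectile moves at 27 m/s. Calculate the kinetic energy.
KE = ½mv² = ½(42)(27)² = 15309.0 J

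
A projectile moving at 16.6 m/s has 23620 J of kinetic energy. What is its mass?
m = 2·KE/v² = 2·23620/(16.6)² = 171.4 kg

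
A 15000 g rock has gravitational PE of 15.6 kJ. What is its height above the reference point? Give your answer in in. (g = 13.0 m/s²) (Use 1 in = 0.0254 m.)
Convert to SI: m = 15.0 kg, PE = 15600.0 J
h = PE/(mg) = 15600.0/(15.0·13.0) = 80.0 m = 3150 in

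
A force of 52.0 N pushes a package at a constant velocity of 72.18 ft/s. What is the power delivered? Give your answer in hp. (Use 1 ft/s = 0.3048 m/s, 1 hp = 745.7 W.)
Convert to SI: F = 52.0 N, v = 22.0005 m/s
P = Fv = (52.0)(22.0005) = 1144.02 W = 1.534 hp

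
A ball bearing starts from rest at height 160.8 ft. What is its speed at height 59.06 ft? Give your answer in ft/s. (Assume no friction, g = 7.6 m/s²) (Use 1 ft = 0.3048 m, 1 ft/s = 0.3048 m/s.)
Convert to SI: h₁−h₂ = 31.0104 m
mgh₁ = mgh₂ + ½mv² ⇒ v = √(2g(h₁−h₂)) = √(2·7.6·31.0104) = 21.7108 m/s = 71.23 ft/s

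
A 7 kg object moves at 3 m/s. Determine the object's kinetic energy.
KE = ½mv² = ½(7)(3)² = 31.5 J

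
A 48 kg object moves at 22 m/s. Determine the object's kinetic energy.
KE = ½mv² = ½(48)(22)² = 11616.0 J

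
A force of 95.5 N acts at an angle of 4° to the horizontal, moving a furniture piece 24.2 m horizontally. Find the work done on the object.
W = F·d·cosθ = (95.5)(24.2)cos(4°) = 2305 J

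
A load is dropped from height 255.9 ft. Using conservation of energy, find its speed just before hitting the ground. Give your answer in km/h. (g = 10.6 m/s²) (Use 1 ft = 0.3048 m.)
Convert to SI: h = 77.9983 m
mgh = ½mv² ⇒ v = √(2gh) = √(2·10.6·77.9983) = 40.664 m/s = 146.4 km/h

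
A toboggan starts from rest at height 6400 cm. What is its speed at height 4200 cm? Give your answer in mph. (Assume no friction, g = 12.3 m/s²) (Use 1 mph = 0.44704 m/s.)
Convert to SI: h₁−h₂ = 22.0 m
mgh₁ = mgh₂ + ½mv² ⇒ v = √(2g(h₁−h₂)) = √(2·12.3·22.0) = 23.2637 m/s = 52.04 mph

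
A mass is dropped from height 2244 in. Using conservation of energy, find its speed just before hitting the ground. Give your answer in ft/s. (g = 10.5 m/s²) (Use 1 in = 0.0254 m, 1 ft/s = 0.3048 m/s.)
Convert to SI: h = 56.9976 m
mgh = ½mv² ⇒ v = √(2gh) = √(2·10.5·56.9976) = 34.597 m/s = 113.5 ft/s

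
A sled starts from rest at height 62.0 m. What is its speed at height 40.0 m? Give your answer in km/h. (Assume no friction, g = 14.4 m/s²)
mgh₁ = mgh₂ + ½mv² ⇒ v = √(2g(h₁−h₂)) = √(2·14.4·22.0) = 25.1714 m/s = 90.62 km/h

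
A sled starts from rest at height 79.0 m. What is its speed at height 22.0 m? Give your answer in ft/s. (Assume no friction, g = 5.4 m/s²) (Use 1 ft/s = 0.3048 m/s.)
mgh₁ = mgh₂ + ½mv² ⇒ v = √(2g(h₁−h₂)) = √(2·5.4·57.0) = 24.8113 m/s = 81.4 ft/s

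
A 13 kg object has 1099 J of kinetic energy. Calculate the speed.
v = √(2·KE/m) = √(2·1099/13) = 13.0 m/s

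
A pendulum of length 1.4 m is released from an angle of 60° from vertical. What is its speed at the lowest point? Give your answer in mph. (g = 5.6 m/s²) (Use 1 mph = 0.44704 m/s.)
h = L(1 − cosθ) = 1.4(1 − cos60°) = 0.7 m
v = √(2gh) = √(2·5.6·0.7) = 2.8 m/s = 6.263 mph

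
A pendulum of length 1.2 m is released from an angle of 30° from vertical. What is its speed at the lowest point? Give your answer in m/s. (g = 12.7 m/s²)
h = L(1 − cosθ) = 1.2(1 − cos30°) = 0.16077 m
v = √(2gh) = √(2·12.7·0.16077) = 2.021 m/s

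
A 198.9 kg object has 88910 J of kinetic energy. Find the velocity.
v = √(2·KE/m) = √(2·88910/198.9) = 29.9 m/s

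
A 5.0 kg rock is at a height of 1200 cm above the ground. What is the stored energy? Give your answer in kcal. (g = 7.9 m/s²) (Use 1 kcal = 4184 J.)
Convert to SI: m = 5.0 kg, h = 12.0 m
PE = mgh = (5.0)(7.9)(12.0) = 474.0 J = 0.1133 kcal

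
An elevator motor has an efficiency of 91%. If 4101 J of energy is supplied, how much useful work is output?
W_out = η·W_in = 0.91·4101 = 3731.91 J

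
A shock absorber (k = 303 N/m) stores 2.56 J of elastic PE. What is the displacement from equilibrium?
x = √(2·PE/k) = √(2·2.56/303) = 0.13 m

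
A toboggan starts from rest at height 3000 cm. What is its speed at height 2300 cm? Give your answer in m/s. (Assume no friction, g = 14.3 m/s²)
Convert to SI: h₁−h₂ = 7.0 m
mgh₁ = mgh₂ + ½mv² ⇒ v = √(2g(h₁−h₂)) = √(2·14.3·7.0) = 14.15 m/s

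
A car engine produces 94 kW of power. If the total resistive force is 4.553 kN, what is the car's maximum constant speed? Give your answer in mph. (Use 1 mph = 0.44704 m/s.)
Convert to SI: F = 4553.0 N
P = Fv ⇒ v = P/F = 94000 W/4553.0 N = 20.6457 m/s = 46.18 mph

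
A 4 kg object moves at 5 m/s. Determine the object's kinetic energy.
KE = ½mv² = ½(4)(5)² = 50.0 J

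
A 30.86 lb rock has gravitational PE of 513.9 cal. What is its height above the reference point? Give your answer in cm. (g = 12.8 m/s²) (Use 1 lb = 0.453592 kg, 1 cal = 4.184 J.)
Convert to SI: m = 13.9978 kg, PE = 2150.16 J
h = PE/(mg) = 2150.16/(13.9978·12.8) = 12.0005 m = 1200 cm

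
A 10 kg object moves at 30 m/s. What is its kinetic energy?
KE = ½mv² = ½(10)(30)² = 4500.0 J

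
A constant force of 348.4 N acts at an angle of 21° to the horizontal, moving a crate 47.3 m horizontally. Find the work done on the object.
W = F·d·cosθ = (348.4)(47.3)cos(21°) = 15380 J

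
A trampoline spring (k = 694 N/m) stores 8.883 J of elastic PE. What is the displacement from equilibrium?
x = √(2·PE/k) = √(2·8.883/694) = 0.16 m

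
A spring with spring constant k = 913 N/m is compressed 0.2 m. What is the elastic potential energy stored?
PE = ½kx² = ½(913)(0.2)² = 18.26 J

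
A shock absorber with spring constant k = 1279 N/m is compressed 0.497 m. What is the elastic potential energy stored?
PE = ½kx² = ½(1279)(0.497)² = 158.0 J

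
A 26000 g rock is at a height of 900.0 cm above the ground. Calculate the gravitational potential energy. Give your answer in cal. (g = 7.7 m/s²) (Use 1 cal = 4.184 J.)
Convert to SI: m = 26.0 kg, h = 9.0 m
PE = mgh = (26.0)(7.7)(9.0) = 1801.8 J = 430.6 cal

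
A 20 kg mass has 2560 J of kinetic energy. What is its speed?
v = √(2·KE/m) = √(2·2560/20) = 16.0 m/s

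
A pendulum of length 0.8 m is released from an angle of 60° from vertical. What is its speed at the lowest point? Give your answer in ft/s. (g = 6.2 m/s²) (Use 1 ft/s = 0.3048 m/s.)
h = L(1 − cosθ) = 0.8(1 − cos60°) = 0.4 m
v = √(2gh) = √(2·6.2·0.4) = 2.22711 m/s = 7.307 ft/s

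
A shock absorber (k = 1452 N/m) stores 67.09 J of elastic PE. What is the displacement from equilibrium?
x = √(2·PE/k) = √(2·67.09/1452) = 0.304 m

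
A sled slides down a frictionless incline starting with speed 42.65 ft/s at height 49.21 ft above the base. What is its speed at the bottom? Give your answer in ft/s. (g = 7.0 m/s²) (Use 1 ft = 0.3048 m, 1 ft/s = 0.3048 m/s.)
Convert to SI: v₀ = 12.9997 m/s, h = 14.9992 m
½mv₀² + mgh = ½mv² ⇒ v = √(v₀² + 2gh) = √(12.9997² + 2·7.0·14.9992) = 19.4675 m/s = 63.87 ft/s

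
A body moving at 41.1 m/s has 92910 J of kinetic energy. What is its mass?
m = 2·KE/v² = 2·92910/(41.1)² = 110.0 kg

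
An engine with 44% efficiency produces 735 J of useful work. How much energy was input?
W_in = W_out/η = 735/0.44 = 1670 J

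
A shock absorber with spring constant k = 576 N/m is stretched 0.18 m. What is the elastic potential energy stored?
PE = ½kx² = ½(576)(0.18)² = 9.331 J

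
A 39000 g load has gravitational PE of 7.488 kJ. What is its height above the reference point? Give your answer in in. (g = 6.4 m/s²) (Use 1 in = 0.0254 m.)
Convert to SI: m = 39.0 kg, PE = 7488.0 J
h = PE/(mg) = 7488.0/(39.0·6.4) = 30.0 m = 1181 in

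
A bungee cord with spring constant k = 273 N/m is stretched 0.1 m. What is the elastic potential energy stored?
PE = ½kx² = ½(273)(0.1)² = 1.365 J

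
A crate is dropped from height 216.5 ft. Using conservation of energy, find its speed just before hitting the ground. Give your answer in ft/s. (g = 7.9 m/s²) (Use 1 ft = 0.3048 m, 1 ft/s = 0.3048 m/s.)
Convert to SI: h = 65.9892 m
mgh = ½mv² ⇒ v = √(2gh) = √(2·7.9·65.9892) = 32.2898 m/s = 105.9 ft/s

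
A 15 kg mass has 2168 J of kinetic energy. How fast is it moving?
v = √(2·KE/m) = √(2·2168/15) = 17.0 m/s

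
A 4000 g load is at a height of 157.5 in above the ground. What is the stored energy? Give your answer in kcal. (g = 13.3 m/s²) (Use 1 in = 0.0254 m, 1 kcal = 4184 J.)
Convert to SI: m = 4.0 kg, h = 4.0005 m
PE = mgh = (4.0)(13.3)(4.0005) = 212.827 J = 0.05087 kcal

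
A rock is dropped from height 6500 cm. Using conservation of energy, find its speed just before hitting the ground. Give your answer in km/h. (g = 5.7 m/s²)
Convert to SI: h = 65.0 m
mgh = ½mv² ⇒ v = √(2gh) = √(2·5.7·65.0) = 27.2213 m/s = 98.0 km/h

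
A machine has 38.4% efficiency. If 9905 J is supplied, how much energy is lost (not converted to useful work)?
W_lost = W_in(1 − η) = 9905·(1 − 0.384) = 6101 J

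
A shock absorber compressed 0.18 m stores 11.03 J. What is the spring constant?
k = 2·PE/x² = 2·11.03/(0.18)² = 680.9 N/m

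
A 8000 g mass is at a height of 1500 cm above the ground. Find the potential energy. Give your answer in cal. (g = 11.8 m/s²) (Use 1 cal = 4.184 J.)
Convert to SI: m = 8.0 kg, h = 15.0 m
PE = mgh = (8.0)(11.8)(15.0) = 1416.0 J = 338.4 cal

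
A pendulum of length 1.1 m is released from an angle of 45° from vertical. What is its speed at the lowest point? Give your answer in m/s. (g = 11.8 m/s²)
h = L(1 − cosθ) = 1.1(1 − cos45°) = 0.322183 m
v = √(2gh) = √(2·11.8·0.322183) = 2.757 m/s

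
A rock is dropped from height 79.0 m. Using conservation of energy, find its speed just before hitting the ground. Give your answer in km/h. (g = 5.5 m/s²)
mgh = ½mv² ⇒ v = √(2gh) = √(2·5.5·79.0) = 29.4788 m/s = 106.1 km/h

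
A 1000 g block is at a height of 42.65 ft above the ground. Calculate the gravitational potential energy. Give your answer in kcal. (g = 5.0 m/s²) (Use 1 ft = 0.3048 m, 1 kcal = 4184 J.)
Convert to SI: m = 1.0 kg, h = 12.9997 m
PE = mgh = (1.0)(5.0)(12.9997) = 64.9986 J = 0.01554 kcal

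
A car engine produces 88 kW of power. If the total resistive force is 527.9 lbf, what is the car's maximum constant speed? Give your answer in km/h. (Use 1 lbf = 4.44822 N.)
Convert to SI: F = 2348.22 N
P = Fv ⇒ v = P/F = 88000 W/2348.22 N = 37.4753 m/s = 134.9 km/h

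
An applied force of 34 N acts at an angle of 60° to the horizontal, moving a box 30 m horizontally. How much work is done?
W = F·d·cosθ = (34)(30)cos(60°) = 510.0 J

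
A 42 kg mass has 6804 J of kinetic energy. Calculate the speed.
v = √(2·KE/m) = √(2·6804/42) = 18.0 m/s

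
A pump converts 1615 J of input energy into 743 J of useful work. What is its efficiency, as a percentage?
η = W_out/W_in = 743/1615 = 46.01%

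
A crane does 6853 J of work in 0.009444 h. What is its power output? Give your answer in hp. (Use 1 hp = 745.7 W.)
Convert to SI: W = 6853.0 J, t = 33.9984 s
P = W/t = 6853.0/33.9984 = 201.568 W = 0.2703 hp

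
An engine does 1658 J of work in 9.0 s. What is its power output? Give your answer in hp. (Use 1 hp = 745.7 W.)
P = W/t = 1658.0/9.0 = 184.222 W = 0.247 hp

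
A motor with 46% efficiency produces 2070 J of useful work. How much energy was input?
W_in = W_out/η = 2070/0.46 = 4500 J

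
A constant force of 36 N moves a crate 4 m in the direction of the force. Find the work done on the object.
W = F·d = (36)(4) = 144.0 J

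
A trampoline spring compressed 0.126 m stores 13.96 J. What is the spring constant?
k = 2·PE/x² = 2·13.96/(0.126)² = 1759 N/m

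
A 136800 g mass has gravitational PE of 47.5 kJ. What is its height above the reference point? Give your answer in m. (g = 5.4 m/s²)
Convert to SI: m = 136.8 kg, PE = 47500.0 J
h = PE/(mg) = 47500.0/(136.8·5.4) = 64.3 m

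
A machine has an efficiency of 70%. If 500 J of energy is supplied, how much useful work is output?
W_out = η·W_in = 0.7·500 = 350.0 J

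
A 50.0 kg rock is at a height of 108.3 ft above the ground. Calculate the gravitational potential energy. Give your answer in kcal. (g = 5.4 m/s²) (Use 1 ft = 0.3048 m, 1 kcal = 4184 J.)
Convert to SI: m = 50.0 kg, h = 33.0098 m
PE = mgh = (50.0)(5.4)(33.0098) = 8912.66 J = 2.13 kcal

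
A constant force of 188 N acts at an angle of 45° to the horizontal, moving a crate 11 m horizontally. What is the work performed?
W = F·d·cosθ = (188)(11)cos(45°) = 1462 J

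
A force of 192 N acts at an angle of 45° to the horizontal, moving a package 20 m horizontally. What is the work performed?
W = F·d·cosθ = (192)(20)cos(45°) = 2715 J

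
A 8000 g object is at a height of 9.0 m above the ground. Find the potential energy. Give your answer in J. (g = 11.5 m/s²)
Convert to SI: m = 8.0 kg, h = 9.0 m
PE = mgh = (8.0)(11.5)(9.0) = 828.0 J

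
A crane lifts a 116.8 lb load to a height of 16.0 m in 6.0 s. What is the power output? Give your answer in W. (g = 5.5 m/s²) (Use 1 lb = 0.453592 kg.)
Convert to SI: m = 52.9795 kg, h = 16.0 m, t = 6.0 s
P = mgh/t = (52.9795)(5.5)(16.0)/6.0 = 777.0 W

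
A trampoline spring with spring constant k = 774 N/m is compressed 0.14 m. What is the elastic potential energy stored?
PE = ½kx² = ½(774)(0.14)² = 7.585 J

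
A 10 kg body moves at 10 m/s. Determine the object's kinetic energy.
KE = ½mv² = ½(10)(10)² = 500.0 J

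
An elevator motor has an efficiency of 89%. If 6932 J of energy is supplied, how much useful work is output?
W_out = η·W_in = 0.89·6932 = 6169.48 J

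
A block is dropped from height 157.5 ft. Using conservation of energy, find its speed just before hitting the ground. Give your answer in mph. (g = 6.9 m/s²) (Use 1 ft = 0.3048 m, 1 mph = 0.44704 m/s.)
Convert to SI: h = 48.006 m
mgh = ½mv² ⇒ v = √(2gh) = √(2·6.9·48.006) = 25.7387 m/s = 57.58 mph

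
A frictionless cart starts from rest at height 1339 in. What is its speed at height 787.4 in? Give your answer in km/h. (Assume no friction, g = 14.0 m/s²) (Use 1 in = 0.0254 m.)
Convert to SI: h₁−h₂ = 14.0106 m
mgh₁ = mgh₂ + ½mv² ⇒ v = √(2g(h₁−h₂)) = √(2·14.0·14.0106) = 19.8065 m/s = 71.3 km/h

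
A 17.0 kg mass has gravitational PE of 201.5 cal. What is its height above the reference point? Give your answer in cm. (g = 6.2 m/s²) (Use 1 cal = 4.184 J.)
Convert to SI: m = 17.0 kg, PE = 843.076 J
h = PE/(mg) = 843.076/(17.0·6.2) = 7.99882 m = 799.9 cm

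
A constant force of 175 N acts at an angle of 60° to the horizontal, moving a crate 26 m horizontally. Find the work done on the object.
W = F·d·cosθ = (175)(26)cos(60°) = 2275 J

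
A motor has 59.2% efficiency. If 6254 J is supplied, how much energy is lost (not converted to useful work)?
W_lost = W_in(1 − η) = 6254·(1 − 0.592) = 2552 J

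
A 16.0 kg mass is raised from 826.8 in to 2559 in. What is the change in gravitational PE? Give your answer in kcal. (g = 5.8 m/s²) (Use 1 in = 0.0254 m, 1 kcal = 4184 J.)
Convert to SI: m = 16.0 kg, Δh = 43.9979 m
ΔPE = mgΔh = (16.0)(5.8)(43.9979) = 4083.0 J = 0.9759 kcal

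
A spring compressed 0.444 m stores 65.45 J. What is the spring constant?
k = 2·PE/x² = 2·65.45/(0.444)² = 664.0 N/m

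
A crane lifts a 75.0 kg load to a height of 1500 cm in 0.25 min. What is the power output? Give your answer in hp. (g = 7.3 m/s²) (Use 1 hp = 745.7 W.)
Convert to SI: m = 75.0 kg, h = 15.0 m, t = 15.0 s
P = mgh/t = (75.0)(7.3)(15.0)/15.0 = 547.5 W = 0.7342 hp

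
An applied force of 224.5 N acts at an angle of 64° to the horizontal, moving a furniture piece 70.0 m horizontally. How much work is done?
W = F·d·cosθ = (224.5)(70.0)cos(64°) = 6889 J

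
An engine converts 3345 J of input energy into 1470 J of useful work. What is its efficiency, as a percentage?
η = W_out/W_in = 1470/3345 = 43.95%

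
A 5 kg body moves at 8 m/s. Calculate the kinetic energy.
KE = ½mv² = ½(5)(8)² = 160.0 J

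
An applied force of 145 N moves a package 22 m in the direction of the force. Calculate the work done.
W = F·d = (145)(22) = 3190 J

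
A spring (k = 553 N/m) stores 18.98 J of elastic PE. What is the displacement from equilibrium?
x = √(2·PE/k) = √(2·18.98/553) = 0.262 m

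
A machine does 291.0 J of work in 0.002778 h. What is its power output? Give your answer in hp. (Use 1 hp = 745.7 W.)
Convert to SI: W = 291.0 J, t = 10.0008 s
P = W/t = 291.0/10.0008 = 29.0977 W = 0.03902 hp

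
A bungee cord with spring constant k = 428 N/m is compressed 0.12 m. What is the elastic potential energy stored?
PE = ½kx² = ½(428)(0.12)² = 3.082 J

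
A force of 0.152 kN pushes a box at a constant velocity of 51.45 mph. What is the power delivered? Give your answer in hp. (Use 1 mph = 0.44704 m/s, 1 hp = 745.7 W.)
Convert to SI: F = 152.0 N, v = 23.0002 m/s
P = Fv = (152.0)(23.0002) = 3496.03 W = 4.688 hp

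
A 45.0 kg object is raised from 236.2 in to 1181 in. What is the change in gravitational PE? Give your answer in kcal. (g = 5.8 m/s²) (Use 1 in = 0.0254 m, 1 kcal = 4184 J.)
Convert to SI: m = 45.0 kg, Δh = 23.9979 m
ΔPE = mgΔh = (45.0)(5.8)(23.9979) = 6263.46 J = 1.497 kcal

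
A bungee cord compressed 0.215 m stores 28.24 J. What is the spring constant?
k = 2·PE/x² = 2·28.24/(0.215)² = 1222 N/m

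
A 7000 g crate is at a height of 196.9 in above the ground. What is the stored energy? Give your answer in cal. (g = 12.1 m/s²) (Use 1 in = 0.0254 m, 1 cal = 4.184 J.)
Convert to SI: m = 7.0 kg, h = 5.00126 m
PE = mgh = (7.0)(12.1)(5.00126) = 423.607 J = 101.2 cal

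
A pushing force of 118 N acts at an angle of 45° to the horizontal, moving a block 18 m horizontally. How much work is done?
W = F·d·cosθ = (118)(18)cos(45°) = 1502 J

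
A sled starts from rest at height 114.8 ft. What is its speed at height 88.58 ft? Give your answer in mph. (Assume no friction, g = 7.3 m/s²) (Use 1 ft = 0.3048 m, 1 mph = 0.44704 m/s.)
Convert to SI: h₁−h₂ = 7.99186 m
mgh₁ = mgh₂ + ½mv² ⇒ v = √(2g(h₁−h₂)) = √(2·7.3·7.99186) = 10.8019 m/s = 24.16 mph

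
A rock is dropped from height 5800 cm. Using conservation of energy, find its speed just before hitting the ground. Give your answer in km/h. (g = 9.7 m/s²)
Convert to SI: h = 58.0 m
mgh = ½mv² ⇒ v = √(2gh) = √(2·9.7·58.0) = 33.544 m/s = 120.8 km/h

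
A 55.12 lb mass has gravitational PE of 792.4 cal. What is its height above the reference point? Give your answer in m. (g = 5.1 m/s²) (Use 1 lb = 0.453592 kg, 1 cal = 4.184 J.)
Convert to SI: m = 25.002 kg, PE = 3315.4 J
h = PE/(mg) = 3315.4/(25.002·5.1) = 26.0 m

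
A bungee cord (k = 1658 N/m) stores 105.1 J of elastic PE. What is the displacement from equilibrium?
x = √(2·PE/k) = √(2·105.1/1658) = 0.3561 m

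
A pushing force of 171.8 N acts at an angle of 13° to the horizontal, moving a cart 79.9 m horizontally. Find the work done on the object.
W = F·d·cosθ = (171.8)(79.9)cos(13°) = 13380 J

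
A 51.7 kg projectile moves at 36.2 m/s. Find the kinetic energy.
KE = ½mv² = ½(51.7)(36.2)² = 33870 J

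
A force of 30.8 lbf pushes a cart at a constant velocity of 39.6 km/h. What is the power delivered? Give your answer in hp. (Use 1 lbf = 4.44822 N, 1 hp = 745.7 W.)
Convert to SI: F = 137.005 N, v = 11.0 m/s
P = Fv = (137.005)(11.0) = 1507.06 W = 2.021 hp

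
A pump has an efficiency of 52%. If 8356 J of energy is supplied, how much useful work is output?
W_out = η·W_in = 0.52·8356 = 4345.12 J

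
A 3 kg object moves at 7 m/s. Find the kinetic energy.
KE = ½mv² = ½(3)(7)² = 73.5 J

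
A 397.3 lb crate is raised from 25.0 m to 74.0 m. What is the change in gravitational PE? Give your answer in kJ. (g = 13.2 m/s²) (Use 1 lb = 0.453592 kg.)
Convert to SI: m = 180.212 kg, Δh = 49.0 m
ΔPE = mgΔh = (180.212)(13.2)(49.0) = 116561 J = 116.6 kJ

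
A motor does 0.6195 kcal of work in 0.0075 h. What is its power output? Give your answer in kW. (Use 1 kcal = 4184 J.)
Convert to SI: W = 2591.99 J, t = 27.0 s
P = W/t = 2591.99/27.0 = 95.9996 W = 0.096 kW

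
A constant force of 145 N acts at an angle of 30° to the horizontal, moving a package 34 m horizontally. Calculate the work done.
W = F·d·cosθ = (145)(34)cos(30°) = 4270 J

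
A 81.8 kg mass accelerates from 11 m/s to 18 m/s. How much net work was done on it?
W = ΔKE = ½m(v₂² − v₁²) = ½(81.8)(18² − 11²) = 8302.7 J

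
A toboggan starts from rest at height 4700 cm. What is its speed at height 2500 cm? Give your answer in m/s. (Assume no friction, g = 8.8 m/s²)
Convert to SI: h₁−h₂ = 22.0 m
mgh₁ = mgh₂ + ½mv² ⇒ v = √(2g(h₁−h₂)) = √(2·8.8·22.0) = 19.68 m/s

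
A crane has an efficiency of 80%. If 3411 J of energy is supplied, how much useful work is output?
W_out = η·W_in = 0.8·3411 = 2728.8 J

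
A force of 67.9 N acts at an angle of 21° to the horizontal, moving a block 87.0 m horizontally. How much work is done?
W = F·d·cosθ = (67.9)(87.0)cos(21°) = 5515 J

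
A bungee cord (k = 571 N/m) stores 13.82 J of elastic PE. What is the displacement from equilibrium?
x = √(2·PE/k) = √(2·13.82/571) = 0.22 m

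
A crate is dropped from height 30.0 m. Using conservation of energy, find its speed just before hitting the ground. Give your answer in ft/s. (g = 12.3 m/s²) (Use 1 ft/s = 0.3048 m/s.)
mgh = ½mv² ⇒ v = √(2gh) = √(2·12.3·30.0) = 27.1662 m/s = 89.13 ft/s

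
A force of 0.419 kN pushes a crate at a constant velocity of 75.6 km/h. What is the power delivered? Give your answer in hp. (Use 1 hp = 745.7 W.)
Convert to SI: F = 419.0 N, v = 21.0 m/s
P = Fv = (419.0)(21.0) = 8799.0 W = 11.8 hp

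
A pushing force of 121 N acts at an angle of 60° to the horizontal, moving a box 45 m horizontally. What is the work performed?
W = F·d·cosθ = (121)(45)cos(60°) = 2723 J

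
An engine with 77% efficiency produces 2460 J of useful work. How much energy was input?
W_in = W_out/η = 2460/0.77 = 3195 J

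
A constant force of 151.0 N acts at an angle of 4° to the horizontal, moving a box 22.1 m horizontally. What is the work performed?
W = F·d·cosθ = (151.0)(22.1)cos(4°) = 3329 J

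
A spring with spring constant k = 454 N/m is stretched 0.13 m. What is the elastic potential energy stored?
PE = ½kx² = ½(454)(0.13)² = 3.836 J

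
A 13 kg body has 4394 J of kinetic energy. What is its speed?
v = √(2·KE/m) = √(2·4394/13) = 26.0 m/s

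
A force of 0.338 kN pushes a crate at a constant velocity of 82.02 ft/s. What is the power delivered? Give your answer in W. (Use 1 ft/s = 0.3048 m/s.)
Convert to SI: F = 338.0 N, v = 24.9997 m/s
P = Fv = (338.0)(24.9997) = 8450 W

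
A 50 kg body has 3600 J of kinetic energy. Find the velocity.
v = √(2·KE/m) = √(2·3600/50) = 12.0 m/s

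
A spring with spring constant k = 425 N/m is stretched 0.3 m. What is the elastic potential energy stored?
PE = ½kx² = ½(425)(0.3)² = 19.13 J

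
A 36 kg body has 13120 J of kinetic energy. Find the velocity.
v = √(2·KE/m) = √(2·13120/36) = 27.0 m/s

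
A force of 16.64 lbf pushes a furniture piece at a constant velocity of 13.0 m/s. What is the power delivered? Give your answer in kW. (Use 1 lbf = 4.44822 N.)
Convert to SI: F = 74.0184 N, v = 13.0 m/s
P = Fv = (74.0184)(13.0) = 962.239 W = 0.9622 kW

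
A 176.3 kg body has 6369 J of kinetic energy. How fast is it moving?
v = √(2·KE/m) = √(2·6369/176.3) = 8.5 m/s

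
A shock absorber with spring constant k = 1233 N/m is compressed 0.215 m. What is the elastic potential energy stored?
PE = ½kx² = ½(1233)(0.215)² = 28.5 J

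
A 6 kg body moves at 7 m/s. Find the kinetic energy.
KE = ½mv² = ½(6)(7)² = 147.0 J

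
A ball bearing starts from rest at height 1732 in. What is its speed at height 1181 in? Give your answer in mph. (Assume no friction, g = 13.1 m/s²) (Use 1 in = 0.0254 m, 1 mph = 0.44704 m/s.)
Convert to SI: h₁−h₂ = 13.9954 m
mgh₁ = mgh₂ + ½mv² ⇒ v = √(2g(h₁−h₂)) = √(2·13.1·13.9954) = 19.1489 m/s = 42.83 mph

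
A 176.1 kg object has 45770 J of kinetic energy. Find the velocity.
v = √(2·KE/m) = √(2·45770/176.1) = 22.8 m/s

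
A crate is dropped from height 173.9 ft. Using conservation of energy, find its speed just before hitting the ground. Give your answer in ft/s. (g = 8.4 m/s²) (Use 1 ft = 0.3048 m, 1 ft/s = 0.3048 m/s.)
Convert to SI: h = 53.0047 m
mgh = ½mv² ⇒ v = √(2gh) = √(2·8.4·53.0047) = 29.8409 m/s = 97.9 ft/s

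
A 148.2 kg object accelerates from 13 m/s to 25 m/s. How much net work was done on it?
W = ΔKE = ½m(v₂² − v₁²) = ½(148.2)(25² − 13²) = 33789.6 J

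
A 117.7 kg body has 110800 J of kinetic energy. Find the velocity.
v = √(2·KE/m) = √(2·110800/117.7) = 43.39 m/s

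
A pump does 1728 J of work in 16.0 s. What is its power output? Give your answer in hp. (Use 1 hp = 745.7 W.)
P = W/t = 1728.0/16.0 = 108.0 W = 0.1448 hp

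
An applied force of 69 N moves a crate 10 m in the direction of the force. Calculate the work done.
W = F·d = (69)(10) = 690.0 J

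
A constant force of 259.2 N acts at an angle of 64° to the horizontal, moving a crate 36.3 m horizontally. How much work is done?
W = F·d·cosθ = (259.2)(36.3)cos(64°) = 4125 J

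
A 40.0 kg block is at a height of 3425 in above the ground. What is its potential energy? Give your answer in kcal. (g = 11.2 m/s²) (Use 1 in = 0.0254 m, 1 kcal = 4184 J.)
Convert to SI: m = 40.0 kg, h = 86.995 m
PE = mgh = (40.0)(11.2)(86.995) = 38973.8 J = 9.315 kcal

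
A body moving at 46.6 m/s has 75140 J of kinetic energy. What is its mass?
m = 2·KE/v² = 2·75140/(46.6)² = 69.2 kg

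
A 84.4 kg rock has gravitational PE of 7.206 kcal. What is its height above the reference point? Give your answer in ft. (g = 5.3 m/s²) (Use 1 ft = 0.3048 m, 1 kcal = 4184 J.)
Convert to SI: m = 84.4 kg, PE = 30149.9 J
h = PE/(mg) = 30149.9/(84.4·5.3) = 67.4012 m = 221.1 ft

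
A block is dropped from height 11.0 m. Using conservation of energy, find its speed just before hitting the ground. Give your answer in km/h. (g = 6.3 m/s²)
mgh = ½mv² ⇒ v = √(2gh) = √(2·6.3·11.0) = 11.7729 m/s = 42.38 km/h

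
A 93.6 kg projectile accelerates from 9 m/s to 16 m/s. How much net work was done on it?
W = ΔKE = ½m(v₂² − v₁²) = ½(93.6)(16² − 9²) = 8190.0 J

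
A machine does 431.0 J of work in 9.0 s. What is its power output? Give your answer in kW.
P = W/t = 431.0/9.0 = 47.8889 W = 0.04789 kW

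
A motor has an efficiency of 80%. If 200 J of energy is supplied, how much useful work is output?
W_out = η·W_in = 0.8·200 = 160.0 J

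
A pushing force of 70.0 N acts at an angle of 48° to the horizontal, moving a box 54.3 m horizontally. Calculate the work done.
W = F·d·cosθ = (70.0)(54.3)cos(48°) = 2543 J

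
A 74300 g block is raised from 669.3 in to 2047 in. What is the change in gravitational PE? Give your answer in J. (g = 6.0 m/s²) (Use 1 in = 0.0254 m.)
Convert to SI: m = 74.3 kg, Δh = 34.9936 m
ΔPE = mgΔh = (74.3)(6.0)(34.9936) = 15600 J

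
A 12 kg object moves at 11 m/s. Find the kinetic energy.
KE = ½mv² = ½(12)(11)² = 726.0 J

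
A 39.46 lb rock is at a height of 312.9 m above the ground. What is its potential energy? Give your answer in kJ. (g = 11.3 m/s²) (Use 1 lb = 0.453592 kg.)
Convert to SI: m = 17.8987 kg, h = 312.9 m
PE = mgh = (17.8987)(11.3)(312.9) = 63285.8 J = 63.29 kJ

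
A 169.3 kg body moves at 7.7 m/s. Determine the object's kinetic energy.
KE = ½mv² = ½(169.3)(7.7)² = 5019 J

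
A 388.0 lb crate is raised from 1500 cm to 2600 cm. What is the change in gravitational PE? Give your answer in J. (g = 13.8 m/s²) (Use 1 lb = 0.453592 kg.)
Convert to SI: m = 175.994 kg, Δh = 11.0 m
ΔPE = mgΔh = (175.994)(13.8)(11.0) = 26720 J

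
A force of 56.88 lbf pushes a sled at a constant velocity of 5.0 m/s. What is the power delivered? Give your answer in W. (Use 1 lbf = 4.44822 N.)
Convert to SI: F = 253.015 N, v = 5.0 m/s
P = Fv = (253.015)(5.0) = 1265 W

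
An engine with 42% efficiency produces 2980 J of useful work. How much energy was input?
W_in = W_out/η = 2980/0.42 = 7095 J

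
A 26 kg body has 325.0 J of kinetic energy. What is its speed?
v = √(2·KE/m) = √(2·325.0/26) = 5.0 m/s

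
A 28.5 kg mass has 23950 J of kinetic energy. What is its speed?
v = √(2·KE/m) = √(2·23950/28.5) = 41.0 m/s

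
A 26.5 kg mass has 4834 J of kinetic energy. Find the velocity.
v = √(2·KE/m) = √(2·4834/26.5) = 19.1 m/s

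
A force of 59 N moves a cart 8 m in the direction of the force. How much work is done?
W = F·d = (59)(8) = 472.0 J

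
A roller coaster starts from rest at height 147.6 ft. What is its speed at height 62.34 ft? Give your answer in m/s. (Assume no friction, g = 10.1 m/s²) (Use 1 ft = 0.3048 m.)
Convert to SI: h₁−h₂ = 25.9872 m
mgh₁ = mgh₂ + ½mv² ⇒ v = √(2g(h₁−h₂)) = √(2·10.1·25.9872) = 22.91 m/s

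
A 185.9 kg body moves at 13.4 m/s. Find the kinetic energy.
KE = ½mv² = ½(185.9)(13.4)² = 16690 J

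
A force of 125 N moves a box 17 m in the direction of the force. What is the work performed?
W = F·d = (125)(17) = 2125 J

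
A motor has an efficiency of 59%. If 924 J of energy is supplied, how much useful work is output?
W_out = η·W_in = 0.59·924 = 545.16 J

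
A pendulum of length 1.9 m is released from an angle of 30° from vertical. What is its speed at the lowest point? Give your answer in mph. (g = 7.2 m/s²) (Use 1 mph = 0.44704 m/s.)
h = L(1 − cosθ) = 1.9(1 − cos30°) = 0.254552 m
v = √(2gh) = √(2·7.2·0.254552) = 1.91456 m/s = 4.283 mph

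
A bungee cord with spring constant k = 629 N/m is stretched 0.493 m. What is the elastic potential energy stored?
PE = ½kx² = ½(629)(0.493)² = 76.44 J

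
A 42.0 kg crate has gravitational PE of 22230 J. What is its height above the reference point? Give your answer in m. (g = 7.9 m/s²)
h = PE/(mg) = 22230.0/(42.0·7.9) = 67.0 m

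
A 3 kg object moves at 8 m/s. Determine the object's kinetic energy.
KE = ½mv² = ½(3)(8)² = 96.0 J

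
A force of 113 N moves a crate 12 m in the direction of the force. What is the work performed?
W = F·d = (113)(12) = 1356 J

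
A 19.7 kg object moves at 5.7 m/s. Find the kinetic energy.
KE = ½mv² = ½(19.7)(5.7)² = 320.0 J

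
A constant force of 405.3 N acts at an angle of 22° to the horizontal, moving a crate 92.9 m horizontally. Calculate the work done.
W = F·d·cosθ = (405.3)(92.9)cos(22°) = 34910 J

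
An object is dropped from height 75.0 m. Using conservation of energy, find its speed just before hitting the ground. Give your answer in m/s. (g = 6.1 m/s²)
mgh = ½mv² ⇒ v = √(2gh) = √(2·6.1·75.0) = 30.25 m/s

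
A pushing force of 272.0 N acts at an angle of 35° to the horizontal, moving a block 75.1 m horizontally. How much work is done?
W = F·d·cosθ = (272.0)(75.1)cos(35°) = 16730 J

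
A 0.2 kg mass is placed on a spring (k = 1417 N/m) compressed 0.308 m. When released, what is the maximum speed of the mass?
½kx² = ½mv² ⇒ v = x√(k/m) = (0.308)√(1417/0.2) = 25.93 m/s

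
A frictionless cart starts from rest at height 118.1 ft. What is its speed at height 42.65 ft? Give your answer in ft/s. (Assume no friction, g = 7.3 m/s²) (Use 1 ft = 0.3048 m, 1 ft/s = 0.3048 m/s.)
Convert to SI: h₁−h₂ = 22.9972 m
mgh₁ = mgh₂ + ½mv² ⇒ v = √(2g(h₁−h₂)) = √(2·7.3·22.9972) = 18.3237 m/s = 60.12 ft/s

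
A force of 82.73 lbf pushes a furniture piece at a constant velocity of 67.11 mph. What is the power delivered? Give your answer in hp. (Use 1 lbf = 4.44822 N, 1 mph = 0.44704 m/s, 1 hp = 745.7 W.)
Convert to SI: F = 368.001 N, v = 30.0009 m/s
P = Fv = (368.001)(30.0009) = 11040.4 W = 14.81 hp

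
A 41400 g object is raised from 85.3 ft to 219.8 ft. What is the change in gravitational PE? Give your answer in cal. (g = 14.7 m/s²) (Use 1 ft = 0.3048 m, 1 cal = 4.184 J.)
Convert to SI: m = 41.4 kg, Δh = 40.9956 m
ΔPE = mgΔh = (41.4)(14.7)(40.9956) = 24949.1 J = 5963 cal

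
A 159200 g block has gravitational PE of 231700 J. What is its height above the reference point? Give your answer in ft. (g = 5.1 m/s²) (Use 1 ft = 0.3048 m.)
Convert to SI: m = 159.2 kg, PE = 231700 J
h = PE/(mg) = 231700/(159.2·5.1) = 285.373 m = 936.3 ft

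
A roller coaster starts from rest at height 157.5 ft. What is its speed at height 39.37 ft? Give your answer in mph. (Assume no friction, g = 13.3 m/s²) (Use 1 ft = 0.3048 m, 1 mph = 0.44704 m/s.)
Convert to SI: h₁−h₂ = 36.006 m
mgh₁ = mgh₂ + ½mv² ⇒ v = √(2g(h₁−h₂)) = √(2·13.3·36.006) = 30.9477 m/s = 69.23 mph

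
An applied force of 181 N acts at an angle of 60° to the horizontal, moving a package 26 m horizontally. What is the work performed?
W = F·d·cosθ = (181)(26)cos(60°) = 2353 J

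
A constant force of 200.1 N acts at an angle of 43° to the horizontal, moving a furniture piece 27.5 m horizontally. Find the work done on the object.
W = F·d·cosθ = (200.1)(27.5)cos(43°) = 4024 J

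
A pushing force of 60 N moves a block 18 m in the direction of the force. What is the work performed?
W = F·d = (60)(18) = 1080 J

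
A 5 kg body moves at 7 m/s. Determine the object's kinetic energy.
KE = ½mv² = ½(5)(7)² = 122.5 J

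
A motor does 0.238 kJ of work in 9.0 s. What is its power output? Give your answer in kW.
Convert to SI: W = 238.0 J, t = 9.0 s
P = W/t = 238.0/9.0 = 26.4444 W = 0.02644 kW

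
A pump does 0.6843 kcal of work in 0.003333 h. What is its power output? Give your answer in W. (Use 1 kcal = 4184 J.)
Convert to SI: W = 2863.11 J, t = 11.9988 s
P = W/t = 2863.11/11.9988 = 238.6 W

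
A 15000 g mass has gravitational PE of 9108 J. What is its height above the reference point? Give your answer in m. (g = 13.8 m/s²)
Convert to SI: m = 15.0 kg, PE = 9108.0 J
h = PE/(mg) = 9108.0/(15.0·13.8) = 44.0 m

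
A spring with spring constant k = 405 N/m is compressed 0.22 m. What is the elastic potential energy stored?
PE = ½kx² = ½(405)(0.22)² = 9.801 J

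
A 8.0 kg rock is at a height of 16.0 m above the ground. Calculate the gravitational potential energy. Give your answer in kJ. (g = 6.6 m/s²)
PE = mgh = (8.0)(6.6)(16.0) = 844.8 J = 0.8448 kJ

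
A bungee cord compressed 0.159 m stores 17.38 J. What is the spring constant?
k = 2·PE/x² = 2·17.38/(0.159)² = 1375 N/m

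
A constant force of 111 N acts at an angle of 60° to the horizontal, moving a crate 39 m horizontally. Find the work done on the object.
W = F·d·cosθ = (111)(39)cos(60°) = 2165 J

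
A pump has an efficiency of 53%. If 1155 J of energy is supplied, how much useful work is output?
W_out = η·W_in = 0.53·1155 = 612.15 J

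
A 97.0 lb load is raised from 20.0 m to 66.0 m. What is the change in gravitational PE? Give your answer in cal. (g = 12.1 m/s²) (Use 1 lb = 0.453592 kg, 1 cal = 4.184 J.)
Convert to SI: m = 43.9984 kg, Δh = 46.0 m
ΔPE = mgΔh = (43.9984)(12.1)(46.0) = 24489.5 J = 5853 cal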